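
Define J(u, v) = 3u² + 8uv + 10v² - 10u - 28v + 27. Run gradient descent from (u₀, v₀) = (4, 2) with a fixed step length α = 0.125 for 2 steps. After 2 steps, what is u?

∇J = (6u + 8v - 10, 8u + 20v - 28)
Step 1: at (4, 2), ∇J = (30, 44) → (4, 2) − 0.125·(30, 44) = (0.25, -3.5)
Step 2: at (0.25, -3.5), ∇J = (-36.5, -96) → (0.25, -3.5) − 0.125·(-36.5, -96) = (4.8125, 8.5)
u = 4.8125

4.8125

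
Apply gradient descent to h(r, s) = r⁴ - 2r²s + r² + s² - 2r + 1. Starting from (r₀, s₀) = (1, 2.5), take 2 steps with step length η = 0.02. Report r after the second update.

∇h = (4r³ - 4rs + 2r - 2, -2r² + 2s)
Step 1: at (1, 2.5), ∇h = (-6, 3) → (1, 2.5) − 0.02·(-6, 3) = (1.12, 2.44)
Step 2: at (1.12, 2.44), ∇h = (-5.071488, 2.3712) → (1.12, 2.44) − 0.02·(-5.071488, 2.3712) = (1.22142976, 2.392576)
r = 1.22142976

1.22142976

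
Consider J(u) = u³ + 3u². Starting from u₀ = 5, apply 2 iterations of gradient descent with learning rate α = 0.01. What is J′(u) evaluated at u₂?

J′(u) = 3u² + 6u
u₁ = 5 − 0.01·105 = 3.95
u₂ = 3.95 − 0.01·70.5075 = 3.244925
J′(u) at (3.244925) = 51.058164766875

51.058164766875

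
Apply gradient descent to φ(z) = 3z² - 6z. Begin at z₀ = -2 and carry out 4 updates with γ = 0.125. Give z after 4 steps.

φ′(z) = 6z - 6
Step 1: φ′(-2) = -18; z₁ = -2 − 0.125·(-18) = 0.25
Step 2: φ′(0.25) = -4.5; z₂ = 0.25 − 0.125·(-4.5) = 0.8125
Step 3: φ′(0.8125) = -1.125; z₃ = 0.8125 − 0.125·(-1.125) = 0.953125
Step 4: φ′(0.953125) = -0.28125; z₄ = 0.953125 − 0.125·(-0.28125) = 0.98828125

0.98828125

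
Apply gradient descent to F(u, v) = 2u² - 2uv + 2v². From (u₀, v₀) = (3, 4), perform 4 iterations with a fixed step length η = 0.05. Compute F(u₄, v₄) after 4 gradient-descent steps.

∇F = (4u - 2v, -2u + 4v)
(u₁, v₁) = (3, 4) − 0.05·(4, 10) = (2.8, 3.5)
(u₂, v₂) = (2.8, 3.5) − 0.05·(4.2, 8.4) = (2.59, 3.08)
(u₃, v₃) = (2.59, 3.08) − 0.05·(4.2, 7.14) = (2.38, 2.723)
(u₄, v₄) = (2.38, 2.723) − 0.05·(4.074, 6.132) = (2.1763, 2.4164)
F(2.1763, 2.4164) = 10.63291866

10.63291866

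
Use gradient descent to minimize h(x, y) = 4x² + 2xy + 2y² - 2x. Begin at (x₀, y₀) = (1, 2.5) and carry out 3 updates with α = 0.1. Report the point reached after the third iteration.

∇h = (8x + 2y - 2, 2x + 4y)
Step 1: at (1, 2.5), ∇h = (11, 12) → (1, 2.5) − 0.1·(11, 12) = (-0.1, 1.3)
Step 2: at (-0.1, 1.3), ∇h = (-0.2, 5) → (-0.1, 1.3) − 0.1·(-0.2, 5) = (-0.08, 0.8)
Step 3: at (-0.08, 0.8), ∇h = (-1.04, 3.04) → (-0.08, 0.8) − 0.1·(-1.04, 3.04) = (0.024, 0.496)

(0.024, 0.496)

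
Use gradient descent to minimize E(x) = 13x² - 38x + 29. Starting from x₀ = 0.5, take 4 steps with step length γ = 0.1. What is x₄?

-4.84

E′(x) = 26x - 38
x₁ = 0.5 − 0.1·(-25) = 3
x₂ = 3 − 0.1·40 = -1
x₃ = -1 − 0.1·(-64) = 5.4
x₄ = 5.4 − 0.1·102.4 = -4.84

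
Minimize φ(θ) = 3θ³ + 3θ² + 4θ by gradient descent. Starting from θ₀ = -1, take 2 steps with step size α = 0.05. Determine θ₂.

φ′(θ) = 9θ² + 6θ + 4
Step 1: φ′(-1) = 7; θ₁ = -1 − 0.05·7 = -1.35
Step 2: φ′(-1.35) = 12.3025; θ₂ = -1.35 − 0.05·12.3025 = -1.965125

-1.965125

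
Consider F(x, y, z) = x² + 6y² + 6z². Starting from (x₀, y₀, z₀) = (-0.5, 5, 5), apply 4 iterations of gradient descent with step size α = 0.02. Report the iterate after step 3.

∇F = (2x, 12y, 12z)
Step 1: at (-0.5, 5, 5), ∇F = (-1, 60, 60) → (-0.5, 5, 5) − 0.02·(-1, 60, 60) = (-0.48, 3.8, 3.8)
Step 2: at (-0.48, 3.8, 3.8), ∇F = (-0.96, 45.6, 45.6) → (-0.48, 3.8, 3.8) − 0.02·(-0.96, 45.6, 45.6) = (-0.4608, 2.888, 2.888)
Step 3: at (-0.4608, 2.888, 2.888), ∇F = (-0.9216, 34.656, 34.656) → (-0.4608, 2.888, 2.888) − 0.02·(-0.9216, 34.656, 34.656) = (-0.442368, 2.19488, 2.19488)

(-0.442368, 2.19488, 2.19488)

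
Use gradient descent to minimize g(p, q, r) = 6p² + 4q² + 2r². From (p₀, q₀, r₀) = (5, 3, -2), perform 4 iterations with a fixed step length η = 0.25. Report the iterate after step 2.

(20, 3, 0)

∇g = (12p, 8q, 4r)
(p₁, q₁, r₁) = (5, 3, -2) − 0.25·(60, 24, -8) = (-10, -3, 0)
(p₂, q₂, r₂) = (-10, -3, 0) − 0.25·(-120, -24, 0) = (20, 3, 0)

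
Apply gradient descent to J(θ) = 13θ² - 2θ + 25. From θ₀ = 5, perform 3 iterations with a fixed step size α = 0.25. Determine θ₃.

J′(θ) = 26θ - 2
Step 1: J′(5) = 128; θ₁ = 5 − 0.25·128 = -27
Step 2: J′(-27) = -704; θ₂ = -27 − 0.25·(-704) = 149
Step 3: J′(149) = 3872; θ₃ = 149 − 0.25·3872 = -819

-819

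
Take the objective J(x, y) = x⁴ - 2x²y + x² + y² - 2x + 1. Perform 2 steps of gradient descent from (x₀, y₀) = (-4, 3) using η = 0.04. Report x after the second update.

-9.35123968

∇J = (4x³ - 4xy + 2x - 2, -2x² + 2y)
(x₁, y₁) = (-4, 3) − 0.04·(-218, -26) = (4.72, 4.04)
(x₂, y₂) = (4.72, 4.04) − 0.04·(351.780992, -36.4768) = (-9.35123968, 5.499072)
x = -9.35123968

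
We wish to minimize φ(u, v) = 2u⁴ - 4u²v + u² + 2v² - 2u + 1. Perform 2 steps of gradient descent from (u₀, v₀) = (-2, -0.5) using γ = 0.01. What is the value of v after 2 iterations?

∇φ = (8u³ - 8uv + 2u - 2, -4u² + 4v)
(u₁, v₁) = (-2, -0.5) − 0.01·(-78, -18) = (-1.22, -0.32)
(u₂, v₂) = (-1.22, -0.32) − 0.01·(-22.089984, -7.2336) = (-0.99910016, -0.247664)
v = -0.247664

-0.247664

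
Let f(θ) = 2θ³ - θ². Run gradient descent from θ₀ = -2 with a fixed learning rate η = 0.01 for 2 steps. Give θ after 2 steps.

f′(θ) = 6θ² - 2θ
θ₁ = -2 − 0.01·28 = -2.28
θ₂ = -2.28 − 0.01·35.7504 = -2.637504

-2.637504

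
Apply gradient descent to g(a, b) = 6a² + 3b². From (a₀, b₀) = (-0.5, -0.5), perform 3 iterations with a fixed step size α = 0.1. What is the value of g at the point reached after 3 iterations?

∇g = (12a, 6b)
(a₁, b₁) = (-0.5, -0.5) − 0.1·(-6, -3) = (0.1, -0.2)
(a₂, b₂) = (0.1, -0.2) − 0.1·(1.2, -1.2) = (-0.02, -0.08)
(a₃, b₃) = (-0.02, -0.08) − 0.1·(-0.24, -0.48) = (0.004, -0.032)
g(0.004, -0.032) = 0.003168

0.003168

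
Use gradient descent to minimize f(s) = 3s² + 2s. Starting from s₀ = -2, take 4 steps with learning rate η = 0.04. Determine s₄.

f′(s) = 6s + 2
Step 1: f′(-2) = -10; s₁ = -2 − 0.04·(-10) = -1.6
Step 2: f′(-1.6) = -7.6; s₂ = -1.6 − 0.04·(-7.6) = -1.296
Step 3: f′(-1.296) = -5.776; s₃ = -1.296 − 0.04·(-5.776) = -1.06496
Step 4: f′(-1.06496) = -4.38976; s₄ = -1.06496 − 0.04·(-4.38976) = -0.8893696

-0.8893696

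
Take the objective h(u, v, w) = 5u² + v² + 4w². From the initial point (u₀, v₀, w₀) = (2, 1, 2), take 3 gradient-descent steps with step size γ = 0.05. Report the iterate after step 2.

∇h = (10u, 2v, 8w)
(u₁, v₁, w₁) = (2, 1, 2) − 0.05·(20, 2, 16) = (1, 0.9, 1.2)
(u₂, v₂, w₂) = (1, 0.9, 1.2) − 0.05·(10, 1.8, 9.6) = (0.5, 0.81, 0.72)

(0.5, 0.81, 0.72)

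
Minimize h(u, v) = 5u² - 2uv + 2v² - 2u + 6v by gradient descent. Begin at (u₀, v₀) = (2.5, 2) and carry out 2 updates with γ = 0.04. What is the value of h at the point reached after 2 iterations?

∇h = (10u - 2v - 2, -2u + 4v + 6)
Step 1: at (2.5, 2), ∇h = (19, 9) → (2.5, 2) − 0.04·(19, 9) = (1.74, 1.64)
Step 2: at (1.74, 1.64), ∇h = (12.12, 9.08) → (1.74, 1.64) − 0.04·(12.12, 9.08) = (1.2552, 1.2768)
h(1.2552, 1.2768) = 13.08319296

13.08319296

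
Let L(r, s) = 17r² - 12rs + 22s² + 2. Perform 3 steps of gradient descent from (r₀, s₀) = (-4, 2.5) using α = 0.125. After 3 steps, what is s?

∇L = (34r - 12s, -12r + 44s)
Step 1: at (-4, 2.5), ∇L = (-166, 158) → (-4, 2.5) − 0.125·(-166, 158) = (16.75, -17.25)
Step 2: at (16.75, -17.25), ∇L = (776.5, -960) → (16.75, -17.25) − 0.125·(776.5, -960) = (-80.3125, 102.75)
Step 3: at (-80.3125, 102.75), ∇L = (-3963.625, 5484.75) → (-80.3125, 102.75) − 0.125·(-3963.625, 5484.75) = (415.140625, -582.84375)
s = -582.84375

-582.84375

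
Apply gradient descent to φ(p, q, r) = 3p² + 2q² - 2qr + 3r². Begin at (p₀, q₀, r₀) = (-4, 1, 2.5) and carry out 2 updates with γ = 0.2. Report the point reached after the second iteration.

∇φ = (6p, 4q - 2r, -2q + 6r)
Step 1: at (-4, 1, 2.5), ∇φ = (-24, -1, 13) → (-4, 1, 2.5) − 0.2·(-24, -1, 13) = (0.8, 1.2, -0.1)
Step 2: at (0.8, 1.2, -0.1), ∇φ = (4.8, 5, -3) → (0.8, 1.2, -0.1) − 0.2·(4.8, 5, -3) = (-0.16, 0.2, 0.5)

(-0.16, 0.2, 0.5)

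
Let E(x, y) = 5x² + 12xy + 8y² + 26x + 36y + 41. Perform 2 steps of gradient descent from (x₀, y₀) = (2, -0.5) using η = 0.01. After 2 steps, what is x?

1.3024

∇E = (10x + 12y + 26, 12x + 16y + 36)
Step 1: at (2, -0.5), ∇E = (40, 52) → (2, -0.5) − 0.01·(40, 52) = (1.6, -1.02)
Step 2: at (1.6, -1.02), ∇E = (29.76, 38.88) → (1.6, -1.02) − 0.01·(29.76, 38.88) = (1.3024, -1.4088)
x = 1.3024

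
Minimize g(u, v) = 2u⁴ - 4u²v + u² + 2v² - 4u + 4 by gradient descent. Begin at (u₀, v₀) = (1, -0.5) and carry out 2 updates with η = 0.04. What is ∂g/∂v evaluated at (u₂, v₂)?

-2.0496062464

∇g = (8u³ - 8uv + 2u - 4, -4u² + 4v)
Step 1: at (1, -0.5), ∇g = (10, -6) → (1, -0.5) − 0.04·(10, -6) = (0.6, -0.26)
Step 2: at (0.6, -0.26), ∇g = (0.176, -2.48) → (0.6, -0.26) − 0.04·(0.176, -2.48) = (0.59296, -0.1608)
∂g/∂v at (0.59296, -0.1608) = -2.0496062464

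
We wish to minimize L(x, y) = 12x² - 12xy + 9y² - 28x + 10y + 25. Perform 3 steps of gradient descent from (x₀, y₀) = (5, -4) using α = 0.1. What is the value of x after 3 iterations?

∇L = (24x - 12y - 28, -12x + 18y + 10)
(x₁, y₁) = (5, -4) − 0.1·(140, -122) = (-9, 8.2)
(x₂, y₂) = (-9, 8.2) − 0.1·(-342.4, 265.6) = (25.24, -18.36)
(x₃, y₃) = (25.24, -18.36) − 0.1·(798.08, -623.36) = (-54.568, 43.976)
x = -54.568

-54.568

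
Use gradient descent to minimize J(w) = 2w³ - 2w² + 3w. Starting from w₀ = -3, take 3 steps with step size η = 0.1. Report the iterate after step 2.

-72.966

J′(w) = 6w² - 4w + 3
Step 1: J′(-3) = 69; w₁ = -3 − 0.1·69 = -9.9
Step 2: J′(-9.9) = 630.66; w₂ = -9.9 − 0.1·630.66 = -72.966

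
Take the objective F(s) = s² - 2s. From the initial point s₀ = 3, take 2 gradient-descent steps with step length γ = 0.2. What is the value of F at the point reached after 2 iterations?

-0.4816

F′(s) = 2s - 2
s₁ = 3 − 0.2·4 = 2.2
s₂ = 2.2 − 0.2·2.4 = 1.72
F(1.72) = -0.4816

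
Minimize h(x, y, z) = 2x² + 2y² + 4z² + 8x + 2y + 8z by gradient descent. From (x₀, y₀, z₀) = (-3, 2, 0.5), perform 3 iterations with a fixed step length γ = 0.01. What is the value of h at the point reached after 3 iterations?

4.307182962688

∇h = (4x + 8, 4y + 2, 8z + 8)
Step 1: at (-3, 2, 0.5), ∇h = (-4, 10, 12) → (-3, 2, 0.5) − 0.01·(-4, 10, 12) = (-2.96, 1.9, 0.38)
Step 2: at (-2.96, 1.9, 0.38), ∇h = (-3.84, 9.6, 11.04) → (-2.96, 1.9, 0.38) − 0.01·(-3.84, 9.6, 11.04) = (-2.9216, 1.804, 0.2696)
Step 3: at (-2.9216, 1.804, 0.2696), ∇h = (-3.6864, 9.216, 10.1568) → (-2.9216, 1.804, 0.2696) − 0.01·(-3.6864, 9.216, 10.1568) = (-2.884736, 1.71184, 0.168032)
h(-2.884736, 1.71184, 0.168032) = 4.307182962688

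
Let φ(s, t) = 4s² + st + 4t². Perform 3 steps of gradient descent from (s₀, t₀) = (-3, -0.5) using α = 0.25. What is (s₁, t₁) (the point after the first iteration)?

∇φ = (8s + t, s + 8t)
Step 1: at (-3, -0.5), ∇φ = (-24.5, -7) → (-3, -0.5) − 0.25·(-24.5, -7) = (3.125, 1.25)

(3.125, 1.25)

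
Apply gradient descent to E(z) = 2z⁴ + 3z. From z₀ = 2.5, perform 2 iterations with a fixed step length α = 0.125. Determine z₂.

2446.5

E′(z) = 8z³ + 3
Step 1: E′(2.5) = 128; z₁ = 2.5 − 0.125·128 = -13.5
Step 2: E′(-13.5) = -19680; z₂ = -13.5 − 0.125·(-19680) = 2446.5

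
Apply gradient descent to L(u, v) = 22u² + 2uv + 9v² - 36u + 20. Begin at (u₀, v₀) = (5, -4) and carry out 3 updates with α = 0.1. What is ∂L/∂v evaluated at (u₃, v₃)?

∇L = (44u + 2v - 36, 2u + 18v)
Step 1: at (5, -4), ∇L = (176, -62) → (5, -4) − 0.1·(176, -62) = (-12.6, 2.2)
Step 2: at (-12.6, 2.2), ∇L = (-586, 14.4) → (-12.6, 2.2) − 0.1·(-586, 14.4) = (46, 0.76)
Step 3: at (46, 0.76), ∇L = (1989.52, 105.68) → (46, 0.76) − 0.1·(1989.52, 105.68) = (-152.952, -9.808)
∂L/∂v at (-152.952, -9.808) = -482.448

-482.448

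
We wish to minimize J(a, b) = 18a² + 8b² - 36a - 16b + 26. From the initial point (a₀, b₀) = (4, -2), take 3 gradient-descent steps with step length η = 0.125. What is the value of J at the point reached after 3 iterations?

∇J = (36a - 36, 16b - 16)
(a₁, b₁) = (4, -2) − 0.125·(108, -48) = (-9.5, 4)
(a₂, b₂) = (-9.5, 4) − 0.125·(-378, 48) = (37.75, -2)
(a₃, b₃) = (37.75, -2) − 0.125·(1323, -48) = (-127.625, 4)
J(-127.625, 4) = 297871.03125

297871.03125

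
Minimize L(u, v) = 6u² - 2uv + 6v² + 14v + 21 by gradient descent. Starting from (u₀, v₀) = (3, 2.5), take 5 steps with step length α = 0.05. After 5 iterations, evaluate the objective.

12.71624051835

∇L = (12u - 2v, -2u + 12v + 14)
Step 1: at (3, 2.5), ∇L = (31, 38) → (3, 2.5) − 0.05·(31, 38) = (1.45, 0.6)
Step 2: at (1.45, 0.6), ∇L = (16.2, 18.3) → (1.45, 0.6) − 0.05·(16.2, 18.3) = (0.64, -0.315)
Step 3: at (0.64, -0.315), ∇L = (8.31, 8.94) → (0.64, -0.315) − 0.05·(8.31, 8.94) = (0.2245, -0.762)
Step 4: at (0.2245, -0.762), ∇L = (4.218, 4.407) → (0.2245, -0.762) − 0.05·(4.218, 4.407) = (0.0136, -0.98235)
Step 5: at (0.0136, -0.98235), ∇L = (2.1279, 2.1846) → (0.0136, -0.98235) − 0.05·(2.1279, 2.1846) = (-0.092795, -1.09158)
L(-0.092795, -1.09158) = 12.71624051835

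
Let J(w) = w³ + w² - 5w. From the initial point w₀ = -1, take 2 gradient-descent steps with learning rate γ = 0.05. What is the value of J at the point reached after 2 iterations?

J′(w) = 3w² + 2w - 5
Step 1: J′(-1) = -4; w₁ = -1 − 0.05·(-4) = -0.8
Step 2: J′(-0.8) = -4.68; w₂ = -0.8 − 0.05·(-4.68) = -0.566
J(-0.566) = 2.969034504

2.969034504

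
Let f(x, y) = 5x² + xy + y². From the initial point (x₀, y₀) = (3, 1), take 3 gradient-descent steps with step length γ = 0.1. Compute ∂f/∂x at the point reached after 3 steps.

-0.077

∇f = (10x + y, x + 2y)
(x₁, y₁) = (3, 1) − 0.1·(31, 5) = (-0.1, 0.5)
(x₂, y₂) = (-0.1, 0.5) − 0.1·(-0.5, 0.9) = (-0.05, 0.41)
(x₃, y₃) = (-0.05, 0.41) − 0.1·(-0.09, 0.77) = (-0.041, 0.333)
∂f/∂x at (-0.041, 0.333) = -0.077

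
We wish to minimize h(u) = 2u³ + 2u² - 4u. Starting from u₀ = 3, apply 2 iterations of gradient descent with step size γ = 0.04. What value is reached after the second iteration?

h′(u) = 6u² + 4u - 4
u₁ = 3 − 0.04·62 = 0.52
u₂ = 0.52 − 0.04·(-0.2976) = 0.531904

0.531904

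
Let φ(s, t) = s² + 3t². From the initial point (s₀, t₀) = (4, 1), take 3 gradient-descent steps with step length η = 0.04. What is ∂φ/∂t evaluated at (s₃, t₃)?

2.633856

∇φ = (2s, 6t)
Step 1: at (4, 1), ∇φ = (8, 6) → (4, 1) − 0.04·(8, 6) = (3.68, 0.76)
Step 2: at (3.68, 0.76), ∇φ = (7.36, 4.56) → (3.68, 0.76) − 0.04·(7.36, 4.56) = (3.3856, 0.5776)
Step 3: at (3.3856, 0.5776), ∇φ = (6.7712, 3.4656) → (3.3856, 0.5776) − 0.04·(6.7712, 3.4656) = (3.114752, 0.438976)
∂φ/∂t at (3.114752, 0.438976) = 2.633856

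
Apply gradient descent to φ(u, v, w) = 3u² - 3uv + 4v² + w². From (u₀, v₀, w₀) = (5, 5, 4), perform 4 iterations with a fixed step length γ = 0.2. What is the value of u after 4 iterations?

∇φ = (6u - 3v, -3u + 8v, 2w)
Step 1: at (5, 5, 4), ∇φ = (15, 25, 8) → (5, 5, 4) − 0.2·(15, 25, 8) = (2, 0, 2.4)
Step 2: at (2, 0, 2.4), ∇φ = (12, -6, 4.8) → (2, 0, 2.4) − 0.2·(12, -6, 4.8) = (-0.4, 1.2, 1.44)
Step 3: at (-0.4, 1.2, 1.44), ∇φ = (-6, 10.8, 2.88) → (-0.4, 1.2, 1.44) − 0.2·(-6, 10.8, 2.88) = (0.8, -0.96, 0.864)
Step 4: at (0.8, -0.96, 0.864), ∇φ = (7.68, -10.08, 1.728) → (0.8, -0.96, 0.864) − 0.2·(7.68, -10.08, 1.728) = (-0.736, 1.056, 0.5184)
u = -0.736

-0.736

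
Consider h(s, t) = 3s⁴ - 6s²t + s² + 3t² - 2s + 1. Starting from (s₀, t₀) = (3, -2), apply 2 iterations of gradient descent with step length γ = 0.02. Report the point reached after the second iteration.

(26.056, 2.4016)

∇h = (12s³ - 12st + 2s - 2, -6s² + 6t)
Step 1: at (3, -2), ∇h = (400, -66) → (3, -2) − 0.02·(400, -66) = (-5, -0.68)
Step 2: at (-5, -0.68), ∇h = (-1552.8, -154.08) → (-5, -0.68) − 0.02·(-1552.8, -154.08) = (26.056, 2.4016)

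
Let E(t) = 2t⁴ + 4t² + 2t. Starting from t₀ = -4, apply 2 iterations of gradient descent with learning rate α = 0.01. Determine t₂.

1.05733696

E′(t) = 8t³ + 8t + 2
t₁ = -4 − 0.01·(-542) = 1.42
t₂ = 1.42 − 0.01·36.266304 = 1.05733696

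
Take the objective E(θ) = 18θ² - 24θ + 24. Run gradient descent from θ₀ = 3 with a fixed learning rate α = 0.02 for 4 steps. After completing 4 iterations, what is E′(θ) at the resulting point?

0.51631104

E′(θ) = 36θ - 24
θ₁ = 3 − 0.02·84 = 1.32
θ₂ = 1.32 − 0.02·23.52 = 0.8496
θ₃ = 0.8496 − 0.02·6.5856 = 0.717888
θ₄ = 0.717888 − 0.02·1.843968 = 0.68100864
E′(θ) at (0.68100864) = 0.51631104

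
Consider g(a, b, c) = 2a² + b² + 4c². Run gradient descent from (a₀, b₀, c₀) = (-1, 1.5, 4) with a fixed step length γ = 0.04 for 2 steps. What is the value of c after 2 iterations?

1.8496

∇g = (4a, 2b, 8c)
(a₁, b₁, c₁) = (-1, 1.5, 4) − 0.04·(-4, 3, 32) = (-0.84, 1.38, 2.72)
(a₂, b₂, c₂) = (-0.84, 1.38, 2.72) − 0.04·(-3.36, 2.76, 21.76) = (-0.7056, 1.2696, 1.8496)
c = 1.8496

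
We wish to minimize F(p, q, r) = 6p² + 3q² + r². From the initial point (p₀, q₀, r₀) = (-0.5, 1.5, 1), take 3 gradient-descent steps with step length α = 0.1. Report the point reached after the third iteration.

∇F = (12p, 6q, 2r)
(p₁, q₁, r₁) = (-0.5, 1.5, 1) − 0.1·(-6, 9, 2) = (0.1, 0.6, 0.8)
(p₂, q₂, r₂) = (0.1, 0.6, 0.8) − 0.1·(1.2, 3.6, 1.6) = (-0.02, 0.24, 0.64)
(p₃, q₃, r₃) = (-0.02, 0.24, 0.64) − 0.1·(-0.24, 1.44, 1.28) = (0.004, 0.096, 0.512)

(0.004, 0.096, 0.512)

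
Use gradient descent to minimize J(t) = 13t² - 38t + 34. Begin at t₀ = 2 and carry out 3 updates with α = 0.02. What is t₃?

J′(t) = 26t - 38
Step 1: J′(2) = 14; t₁ = 2 − 0.02·14 = 1.72
Step 2: J′(1.72) = 6.72; t₂ = 1.72 − 0.02·6.72 = 1.5856
Step 3: J′(1.5856) = 3.2256; t₃ = 1.5856 − 0.02·3.2256 = 1.521088

1.521088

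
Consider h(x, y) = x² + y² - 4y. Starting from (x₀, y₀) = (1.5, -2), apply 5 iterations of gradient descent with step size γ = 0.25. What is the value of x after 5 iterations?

0.046875

∇h = (2x, 2y - 4)
(x₁, y₁) = (1.5, -2) − 0.25·(3, -8) = (0.75, 0)
(x₂, y₂) = (0.75, 0) − 0.25·(1.5, -4) = (0.375, 1)
(x₃, y₃) = (0.375, 1) − 0.25·(0.75, -2) = (0.1875, 1.5)
(x₄, y₄) = (0.1875, 1.5) − 0.25·(0.375, -1) = (0.09375, 1.75)
(x₅, y₅) = (0.09375, 1.75) − 0.25·(0.1875, -0.5) = (0.046875, 1.875)
x = 0.046875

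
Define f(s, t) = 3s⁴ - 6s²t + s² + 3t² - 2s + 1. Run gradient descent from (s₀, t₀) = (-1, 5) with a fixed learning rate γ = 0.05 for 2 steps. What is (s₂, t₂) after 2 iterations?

∇f = (12s³ - 12st + 2s - 2, -6s² + 6t)
Step 1: at (-1, 5), ∇f = (44, 24) → (-1, 5) − 0.05·(44, 24) = (-3.2, 3.8)
Step 2: at (-3.2, 3.8), ∇f = (-255.696, -38.64) → (-3.2, 3.8) − 0.05·(-255.696, -38.64) = (9.5848, 5.732)

(9.5848, 5.732)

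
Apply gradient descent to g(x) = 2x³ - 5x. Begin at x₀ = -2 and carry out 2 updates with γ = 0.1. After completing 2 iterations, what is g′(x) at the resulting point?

936.404056

g′(x) = 6x² - 5
Step 1: g′(-2) = 19; x₁ = -2 − 0.1·19 = -3.9
Step 2: g′(-3.9) = 86.26; x₂ = -3.9 − 0.1·86.26 = -12.526
g′(x) at (-12.526) = 936.404056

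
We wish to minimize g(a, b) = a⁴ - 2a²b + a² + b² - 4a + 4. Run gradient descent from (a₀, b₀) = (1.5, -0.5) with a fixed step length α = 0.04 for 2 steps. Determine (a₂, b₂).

∇g = (4a³ - 4ab + 2a - 4, -2a² + 2b)
(a₁, b₁) = (1.5, -0.5) − 0.04·(15.5, -5.5) = (0.88, -0.28)
(a₂, b₂) = (0.88, -0.28) − 0.04·(1.471488, -2.1088) = (0.82114048, -0.195648)

(0.82114048, -0.195648)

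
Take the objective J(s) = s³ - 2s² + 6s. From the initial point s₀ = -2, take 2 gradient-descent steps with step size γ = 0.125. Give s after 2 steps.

J′(s) = 3s² - 4s + 6
s₁ = -2 − 0.125·26 = -5.25
s₂ = -5.25 − 0.125·109.6875 = -18.9609375

-18.9609375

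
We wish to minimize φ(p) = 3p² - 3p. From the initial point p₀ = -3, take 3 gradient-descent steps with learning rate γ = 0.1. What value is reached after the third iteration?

0.276

φ′(p) = 6p - 3
p₁ = -3 − 0.1·(-21) = -0.9
p₂ = -0.9 − 0.1·(-8.4) = -0.06
p₃ = -0.06 − 0.1·(-3.36) = 0.276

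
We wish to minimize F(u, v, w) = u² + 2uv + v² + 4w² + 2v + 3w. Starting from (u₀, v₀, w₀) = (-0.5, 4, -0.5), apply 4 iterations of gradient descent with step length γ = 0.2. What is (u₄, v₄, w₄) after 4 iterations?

(-1.6968, 1.2032, -0.3912)

∇F = (2u + 2v, 2u + 2v + 2, 8w + 3)
Step 1: at (-0.5, 4, -0.5), ∇F = (7, 9, -1) → (-0.5, 4, -0.5) − 0.2·(7, 9, -1) = (-1.9, 2.2, -0.3)
Step 2: at (-1.9, 2.2, -0.3), ∇F = (0.6, 2.6, 0.6) → (-1.9, 2.2, -0.3) − 0.2·(0.6, 2.6, 0.6) = (-2.02, 1.68, -0.42)
Step 3: at (-2.02, 1.68, -0.42), ∇F = (-0.68, 1.32, -0.36) → (-2.02, 1.68, -0.42) − 0.2·(-0.68, 1.32, -0.36) = (-1.884, 1.416, -0.348)
Step 4: at (-1.884, 1.416, -0.348), ∇F = (-0.936, 1.064, 0.216) → (-1.884, 1.416, -0.348) − 0.2·(-0.936, 1.064, 0.216) = (-1.6968, 1.2032, -0.3912)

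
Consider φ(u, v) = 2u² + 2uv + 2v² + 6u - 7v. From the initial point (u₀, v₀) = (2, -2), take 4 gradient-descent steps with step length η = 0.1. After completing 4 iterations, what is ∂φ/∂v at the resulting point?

-4.3136

∇φ = (4u + 2v + 6, 2u + 4v - 7)
Step 1: at (2, -2), ∇φ = (10, -11) → (2, -2) − 0.1·(10, -11) = (1, -0.9)
Step 2: at (1, -0.9), ∇φ = (8.2, -8.6) → (1, -0.9) − 0.1·(8.2, -8.6) = (0.18, -0.04)
Step 3: at (0.18, -0.04), ∇φ = (6.64, -6.8) → (0.18, -0.04) − 0.1·(6.64, -6.8) = (-0.484, 0.64)
Step 4: at (-0.484, 0.64), ∇φ = (5.344, -5.408) → (-0.484, 0.64) − 0.1·(5.344, -5.408) = (-1.0184, 1.1808)
∂φ/∂v at (-1.0184, 1.1808) = -4.3136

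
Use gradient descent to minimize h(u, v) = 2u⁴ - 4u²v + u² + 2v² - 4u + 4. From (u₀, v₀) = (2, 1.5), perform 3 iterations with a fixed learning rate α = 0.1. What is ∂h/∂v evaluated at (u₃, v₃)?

∇h = (8u³ - 8uv + 2u - 4, -4u² + 4v)
(u₁, v₁) = (2, 1.5) − 0.1·(40, -10) = (-2, 2.5)
(u₂, v₂) = (-2, 2.5) − 0.1·(-32, -6) = (1.2, 3.1)
(u₃, v₃) = (1.2, 3.1) − 0.1·(-17.536, 6.64) = (2.9536, 2.436)
∂h/∂v at (2.9536, 2.436) = -25.15101184

-25.15101184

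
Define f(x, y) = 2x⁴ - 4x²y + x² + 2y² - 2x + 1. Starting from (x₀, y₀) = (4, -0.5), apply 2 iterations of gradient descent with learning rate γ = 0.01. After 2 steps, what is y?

∇f = (8x³ - 8xy + 2x - 2, -4x² + 4y)
Step 1: at (4, -0.5), ∇f = (534, -66) → (4, -0.5) − 0.01·(534, -66) = (-1.34, 0.16)
Step 2: at (-1.34, 0.16), ∇f = (-22.213632, -6.5424) → (-1.34, 0.16) − 0.01·(-22.213632, -6.5424) = (-1.11786368, 0.225424)
y = 0.225424

0.225424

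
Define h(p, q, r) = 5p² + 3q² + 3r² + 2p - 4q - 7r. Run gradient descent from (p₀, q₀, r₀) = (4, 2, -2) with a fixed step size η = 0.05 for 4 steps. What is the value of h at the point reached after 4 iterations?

∇h = (10p + 2, 6q - 4, 6r - 7)
Step 1: at (4, 2, -2), ∇h = (42, 8, -19) → (4, 2, -2) − 0.05·(42, 8, -19) = (1.9, 1.6, -1.05)
Step 2: at (1.9, 1.6, -1.05), ∇h = (21, 5.6, -13.3) → (1.9, 1.6, -1.05) − 0.05·(21, 5.6, -13.3) = (0.85, 1.32, -0.385)
Step 3: at (0.85, 1.32, -0.385), ∇h = (10.5, 3.92, -9.31) → (0.85, 1.32, -0.385) − 0.05·(10.5, 3.92, -9.31) = (0.325, 1.124, 0.0805)
Step 4: at (0.325, 1.124, 0.0805), ∇h = (5.25, 2.744, -6.517) → (0.325, 1.124, 0.0805) − 0.05·(5.25, 2.744, -6.517) = (0.0625, 0.9868, 0.40635)
h(0.0625, 0.9868, 0.40635) = -3.2304350625

-3.2304350625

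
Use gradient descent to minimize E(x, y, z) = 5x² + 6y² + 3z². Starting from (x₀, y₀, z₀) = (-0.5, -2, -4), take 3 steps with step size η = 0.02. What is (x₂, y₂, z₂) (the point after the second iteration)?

∇E = (10x, 12y, 6z)
(x₁, y₁, z₁) = (-0.5, -2, -4) − 0.02·(-5, -24, -24) = (-0.4, -1.52, -3.52)
(x₂, y₂, z₂) = (-0.4, -1.52, -3.52) − 0.02·(-4, -18.24, -21.12) = (-0.32, -1.1552, -3.0976)

(-0.32, -1.1552, -3.0976)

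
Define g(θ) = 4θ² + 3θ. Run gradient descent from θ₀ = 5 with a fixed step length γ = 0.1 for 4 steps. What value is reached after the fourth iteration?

-0.3664

g′(θ) = 8θ + 3
Step 1: g′(5) = 43; θ₁ = 5 − 0.1·43 = 0.7
Step 2: g′(0.7) = 8.6; θ₂ = 0.7 − 0.1·8.6 = -0.16
Step 3: g′(-0.16) = 1.72; θ₃ = -0.16 − 0.1·1.72 = -0.332
Step 4: g′(-0.332) = 0.344; θ₄ = -0.332 − 0.1·0.344 = -0.3664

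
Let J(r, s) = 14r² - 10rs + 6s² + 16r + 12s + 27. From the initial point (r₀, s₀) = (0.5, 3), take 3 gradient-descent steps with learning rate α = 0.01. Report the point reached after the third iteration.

∇J = (28r - 10s + 16, -10r + 12s + 12)
Step 1: at (0.5, 3), ∇J = (0, 43) → (0.5, 3) − 0.01·(0, 43) = (0.5, 2.57)
Step 2: at (0.5, 2.57), ∇J = (4.3, 37.84) → (0.5, 2.57) − 0.01·(4.3, 37.84) = (0.457, 2.1916)
Step 3: at (0.457, 2.1916), ∇J = (6.88, 33.7292) → (0.457, 2.1916) − 0.01·(6.88, 33.7292) = (0.3882, 1.854308)

(0.3882, 1.854308)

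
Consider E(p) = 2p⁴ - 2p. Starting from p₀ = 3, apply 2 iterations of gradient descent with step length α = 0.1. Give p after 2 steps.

4965.4032

E′(p) = 8p³ - 2
Step 1: E′(3) = 214; p₁ = 3 − 0.1·214 = -18.4
Step 2: E′(-18.4) = -49838.032; p₂ = -18.4 − 0.1·(-49838.032) = 4965.4032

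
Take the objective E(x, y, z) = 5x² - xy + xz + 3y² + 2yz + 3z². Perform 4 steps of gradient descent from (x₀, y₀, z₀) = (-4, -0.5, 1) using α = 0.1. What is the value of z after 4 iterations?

0.2101

∇E = (10x - y + z, -x + 6y + 2z, x + 2y + 6z)
Step 1: at (-4, -0.5, 1), ∇E = (-38.5, 3, 1) → (-4, -0.5, 1) − 0.1·(-38.5, 3, 1) = (-0.15, -0.8, 0.9)
Step 2: at (-0.15, -0.8, 0.9), ∇E = (0.2, -2.85, 3.65) → (-0.15, -0.8, 0.9) − 0.1·(0.2, -2.85, 3.65) = (-0.17, -0.515, 0.535)
Step 3: at (-0.17, -0.515, 0.535), ∇E = (-0.65, -1.85, 2.01) → (-0.17, -0.515, 0.535) − 0.1·(-0.65, -1.85, 2.01) = (-0.105, -0.33, 0.334)
Step 4: at (-0.105, -0.33, 0.334), ∇E = (-0.386, -1.207, 1.239) → (-0.105, -0.33, 0.334) − 0.1·(-0.386, -1.207, 1.239) = (-0.0664, -0.2093, 0.2101)
z = 0.2101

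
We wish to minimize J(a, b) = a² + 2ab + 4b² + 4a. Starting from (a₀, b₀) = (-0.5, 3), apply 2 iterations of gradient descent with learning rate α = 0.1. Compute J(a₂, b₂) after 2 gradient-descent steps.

∇J = (2a + 2b + 4, 2a + 8b)
Step 1: at (-0.5, 3), ∇J = (9, 23) → (-0.5, 3) − 0.1·(9, 23) = (-1.4, 0.7)
Step 2: at (-1.4, 0.7), ∇J = (2.6, 2.8) → (-1.4, 0.7) − 0.1·(2.6, 2.8) = (-1.66, 0.42)
J(-1.66, 0.42) = -4.5732

-4.5732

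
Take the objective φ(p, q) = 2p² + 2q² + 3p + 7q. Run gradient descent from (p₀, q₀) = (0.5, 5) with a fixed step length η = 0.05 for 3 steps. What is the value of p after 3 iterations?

∇φ = (4p + 3, 4q + 7)
(p₁, q₁) = (0.5, 5) − 0.05·(5, 27) = (0.25, 3.65)
(p₂, q₂) = (0.25, 3.65) − 0.05·(4, 21.6) = (0.05, 2.57)
(p₃, q₃) = (0.05, 2.57) − 0.05·(3.2, 17.28) = (-0.11, 1.706)
p = -0.11

-0.11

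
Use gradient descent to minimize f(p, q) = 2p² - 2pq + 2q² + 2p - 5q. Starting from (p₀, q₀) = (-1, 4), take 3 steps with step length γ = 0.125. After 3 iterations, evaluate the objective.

∇f = (4p - 2q + 2, -2p + 4q - 5)
Step 1: at (-1, 4), ∇f = (-10, 13) → (-1, 4) − 0.125·(-10, 13) = (0.25, 2.375)
Step 2: at (0.25, 2.375), ∇f = (-1.75, 4) → (0.25, 2.375) − 0.125·(-1.75, 4) = (0.46875, 1.875)
Step 3: at (0.46875, 1.875), ∇f = (0.125, 1.5625) → (0.46875, 1.875) − 0.125·(0.125, 1.5625) = (0.453125, 1.6796875)
f(0.453125, 1.6796875) = -2.9610595703125

-2.9610595703125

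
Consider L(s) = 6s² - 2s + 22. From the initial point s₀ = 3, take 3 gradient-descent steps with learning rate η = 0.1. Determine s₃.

L′(s) = 12s - 2
s₁ = 3 − 0.1·34 = -0.4
s₂ = -0.4 − 0.1·(-6.8) = 0.28
s₃ = 0.28 − 0.1·1.36 = 0.144

0.144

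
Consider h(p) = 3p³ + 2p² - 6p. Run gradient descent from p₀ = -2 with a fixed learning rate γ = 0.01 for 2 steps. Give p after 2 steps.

-2.514756

h′(p) = 9p² + 4p - 6
p₁ = -2 − 0.01·22 = -2.22
p₂ = -2.22 − 0.01·29.4756 = -2.514756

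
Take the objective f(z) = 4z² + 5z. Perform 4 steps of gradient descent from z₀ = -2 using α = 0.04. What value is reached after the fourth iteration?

-0.91899392

f′(z) = 8z + 5
z₁ = -2 − 0.04·(-11) = -1.56
z₂ = -1.56 − 0.04·(-7.48) = -1.2608
z₃ = -1.2608 − 0.04·(-5.0864) = -1.057344
z₄ = -1.057344 − 0.04·(-3.458752) = -0.91899392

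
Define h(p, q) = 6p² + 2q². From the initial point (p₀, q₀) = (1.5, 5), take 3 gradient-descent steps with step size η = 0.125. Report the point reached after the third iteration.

∇h = (12p, 4q)
(p₁, q₁) = (1.5, 5) − 0.125·(18, 20) = (-0.75, 2.5)
(p₂, q₂) = (-0.75, 2.5) − 0.125·(-9, 10) = (0.375, 1.25)
(p₃, q₃) = (0.375, 1.25) − 0.125·(4.5, 5) = (-0.1875, 0.625)

(-0.1875, 0.625)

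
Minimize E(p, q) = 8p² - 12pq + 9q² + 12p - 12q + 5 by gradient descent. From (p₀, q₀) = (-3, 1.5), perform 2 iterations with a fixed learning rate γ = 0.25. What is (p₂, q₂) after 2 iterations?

(-68.25, 73.875)

∇E = (16p - 12q + 12, -12p + 18q - 12)
(p₁, q₁) = (-3, 1.5) − 0.25·(-54, 51) = (10.5, -11.25)
(p₂, q₂) = (10.5, -11.25) − 0.25·(315, -340.5) = (-68.25, 73.875)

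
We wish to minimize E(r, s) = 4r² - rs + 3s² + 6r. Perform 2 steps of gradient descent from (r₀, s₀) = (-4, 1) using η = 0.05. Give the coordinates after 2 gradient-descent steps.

(-1.865, 0.2175)

∇E = (8r - s + 6, -r + 6s)
(r₁, s₁) = (-4, 1) − 0.05·(-27, 10) = (-2.65, 0.5)
(r₂, s₂) = (-2.65, 0.5) − 0.05·(-15.7, 5.65) = (-1.865, 0.2175)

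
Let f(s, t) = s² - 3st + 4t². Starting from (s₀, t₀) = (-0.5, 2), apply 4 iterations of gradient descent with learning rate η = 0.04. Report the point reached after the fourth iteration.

∇f = (2s - 3t, -3s + 8t)
Step 1: at (-0.5, 2), ∇f = (-7, 17.5) → (-0.5, 2) − 0.04·(-7, 17.5) = (-0.22, 1.3)
Step 2: at (-0.22, 1.3), ∇f = (-4.34, 11.06) → (-0.22, 1.3) − 0.04·(-4.34, 11.06) = (-0.0464, 0.8576)
Step 3: at (-0.0464, 0.8576), ∇f = (-2.6656, 7) → (-0.0464, 0.8576) − 0.04·(-2.6656, 7) = (0.060224, 0.5776)
Step 4: at (0.060224, 0.5776), ∇f = (-1.612352, 4.440128) → (0.060224, 0.5776) − 0.04·(-1.612352, 4.440128) = (0.12471808, 0.39999488)

(0.12471808, 0.39999488)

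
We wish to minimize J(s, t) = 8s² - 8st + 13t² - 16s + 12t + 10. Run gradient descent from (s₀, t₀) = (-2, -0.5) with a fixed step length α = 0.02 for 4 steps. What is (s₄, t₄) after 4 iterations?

(0.07216128, -0.61533696)

∇J = (16s - 8t - 16, -8s + 26t + 12)
(s₁, t₁) = (-2, -0.5) − 0.02·(-44, 15) = (-1.12, -0.8)
(s₂, t₂) = (-1.12, -0.8) − 0.02·(-27.52, 0.16) = (-0.5696, -0.8032)
(s₃, t₃) = (-0.5696, -0.8032) − 0.02·(-18.688, -4.3264) = (-0.19584, -0.716672)
(s₄, t₄) = (-0.19584, -0.716672) − 0.02·(-13.400064, -5.066752) = (0.07216128, -0.61533696)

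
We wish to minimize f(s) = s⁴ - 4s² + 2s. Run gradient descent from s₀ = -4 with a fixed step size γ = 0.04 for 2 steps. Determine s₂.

-12.23268352

f′(s) = 4s³ - 8s + 2
Step 1: f′(-4) = -222; s₁ = -4 − 0.04·(-222) = 4.88
Step 2: f′(4.88) = 427.817088; s₂ = 4.88 − 0.04·427.817088 = -12.23268352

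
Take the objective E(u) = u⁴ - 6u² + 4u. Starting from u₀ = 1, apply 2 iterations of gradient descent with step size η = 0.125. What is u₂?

E′(u) = 4u³ - 12u + 4
u₁ = 1 − 0.125·(-4) = 1.5
u₂ = 1.5 − 0.125·(-0.5) = 1.5625

1.5625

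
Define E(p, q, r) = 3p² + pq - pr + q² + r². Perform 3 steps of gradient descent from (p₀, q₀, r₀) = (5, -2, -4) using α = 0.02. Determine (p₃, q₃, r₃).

∇E = (6p + q - r, p + 2q, -p + 2r)
Step 1: at (5, -2, -4), ∇E = (32, 1, -13) → (5, -2, -4) − 0.02·(32, 1, -13) = (4.36, -2.02, -3.74)
Step 2: at (4.36, -2.02, -3.74), ∇E = (27.88, 0.32, -11.84) → (4.36, -2.02, -3.74) − 0.02·(27.88, 0.32, -11.84) = (3.8024, -2.0264, -3.5032)
Step 3: at (3.8024, -2.0264, -3.5032), ∇E = (24.2912, -0.2504, -10.8088) → (3.8024, -2.0264, -3.5032) − 0.02·(24.2912, -0.2504, -10.8088) = (3.316576, -2.021392, -3.287024)

(3.316576, -2.021392, -3.287024)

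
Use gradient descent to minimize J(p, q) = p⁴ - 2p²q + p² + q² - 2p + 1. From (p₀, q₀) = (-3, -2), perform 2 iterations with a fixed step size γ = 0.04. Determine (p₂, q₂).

(-0.80608, -0.4896)

∇J = (4p³ - 4pq + 2p - 2, -2p² + 2q)
(p₁, q₁) = (-3, -2) − 0.04·(-140, -22) = (2.6, -1.12)
(p₂, q₂) = (2.6, -1.12) − 0.04·(85.152, -15.76) = (-0.80608, -0.4896)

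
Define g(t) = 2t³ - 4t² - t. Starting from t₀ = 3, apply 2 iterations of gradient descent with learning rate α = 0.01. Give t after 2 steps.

2.496154

g′(t) = 6t² - 8t - 1
Step 1: g′(3) = 29; t₁ = 3 − 0.01·29 = 2.71
Step 2: g′(2.71) = 21.3846; t₂ = 2.71 − 0.01·21.3846 = 2.496154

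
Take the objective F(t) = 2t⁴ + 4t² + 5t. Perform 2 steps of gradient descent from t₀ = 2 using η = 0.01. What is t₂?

F′(t) = 8t³ + 8t + 5
t₁ = 2 − 0.01·85 = 1.15
t₂ = 1.15 − 0.01·26.367 = 0.88633

0.88633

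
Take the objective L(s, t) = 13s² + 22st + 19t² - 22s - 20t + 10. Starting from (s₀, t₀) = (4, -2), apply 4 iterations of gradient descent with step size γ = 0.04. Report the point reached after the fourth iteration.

∇L = (26s + 22t - 22, 22s + 38t - 20)
Step 1: at (4, -2), ∇L = (38, -8) → (4, -2) − 0.04·(38, -8) = (2.48, -1.68)
Step 2: at (2.48, -1.68), ∇L = (5.52, -29.28) → (2.48, -1.68) − 0.04·(5.52, -29.28) = (2.2592, -0.5088)
Step 3: at (2.2592, -0.5088), ∇L = (25.5456, 10.368) → (2.2592, -0.5088) − 0.04·(25.5456, 10.368) = (1.237376, -0.92352)
Step 4: at (1.237376, -0.92352), ∇L = (-10.145664, -27.871488) → (1.237376, -0.92352) − 0.04·(-10.145664, -27.871488) = (1.64320256, 0.19133952)

(1.64320256, 0.19133952)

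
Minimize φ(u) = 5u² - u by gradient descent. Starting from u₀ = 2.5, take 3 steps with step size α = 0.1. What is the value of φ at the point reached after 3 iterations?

-0.05

φ′(u) = 10u - 1
Step 1: φ′(2.5) = 24; u₁ = 2.5 − 0.1·24 = 0.1
Step 2: φ′(0.1) = 0; u₂ = 0.1 − 0.1·0 = 0.1
Step 3: φ′(0.1) = 0; u₃ = 0.1 − 0.1·0 = 0.1
φ(0.1) = -0.05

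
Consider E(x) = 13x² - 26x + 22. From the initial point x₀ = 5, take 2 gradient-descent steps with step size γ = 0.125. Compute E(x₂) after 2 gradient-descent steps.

E′(x) = 26x - 26
x₁ = 5 − 0.125·104 = -8
x₂ = -8 − 0.125·(-234) = 21.25
E(21.25) = 5339.8125

5339.8125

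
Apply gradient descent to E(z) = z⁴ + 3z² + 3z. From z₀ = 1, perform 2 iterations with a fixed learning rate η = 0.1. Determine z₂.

-0.4092

E′(z) = 4z³ + 6z + 3
Step 1: E′(1) = 13; z₁ = 1 − 0.1·13 = -0.3
Step 2: E′(-0.3) = 1.092; z₂ = -0.3 − 0.1·1.092 = -0.4092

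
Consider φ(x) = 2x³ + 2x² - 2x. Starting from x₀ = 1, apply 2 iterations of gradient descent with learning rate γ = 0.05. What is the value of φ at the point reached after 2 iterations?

-0.288123904

φ′(x) = 6x² + 4x - 2
Step 1: φ′(1) = 8; x₁ = 1 − 0.05·8 = 0.6
Step 2: φ′(0.6) = 2.56; x₂ = 0.6 − 0.05·2.56 = 0.472
φ(0.472) = -0.288123904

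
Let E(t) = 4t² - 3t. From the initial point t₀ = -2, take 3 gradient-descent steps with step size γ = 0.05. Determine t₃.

E′(t) = 8t - 3
Step 1: E′(-2) = -19; t₁ = -2 − 0.05·(-19) = -1.05
Step 2: E′(-1.05) = -11.4; t₂ = -1.05 − 0.05·(-11.4) = -0.48
Step 3: E′(-0.48) = -6.84; t₃ = -0.48 − 0.05·(-6.84) = -0.138

-0.138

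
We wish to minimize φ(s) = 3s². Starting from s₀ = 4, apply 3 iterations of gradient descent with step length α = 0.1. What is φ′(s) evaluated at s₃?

φ′(s) = 6s
Step 1: φ′(4) = 24; s₁ = 4 − 0.1·24 = 1.6
Step 2: φ′(1.6) = 9.6; s₂ = 1.6 − 0.1·9.6 = 0.64
Step 3: φ′(0.64) = 3.84; s₃ = 0.64 − 0.1·3.84 = 0.256
φ′(s) at (0.256) = 1.536

1.536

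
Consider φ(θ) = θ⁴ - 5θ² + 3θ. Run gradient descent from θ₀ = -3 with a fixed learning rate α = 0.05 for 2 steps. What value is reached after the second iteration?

φ′(θ) = 4θ³ - 10θ + 3
Step 1: φ′(-3) = -75; θ₁ = -3 − 0.05·(-75) = 0.75
Step 2: φ′(0.75) = -2.8125; θ₂ = 0.75 − 0.05·(-2.8125) = 0.890625

0.890625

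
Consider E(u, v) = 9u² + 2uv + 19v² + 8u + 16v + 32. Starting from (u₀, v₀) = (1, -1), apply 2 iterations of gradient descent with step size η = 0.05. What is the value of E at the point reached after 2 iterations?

29.9624

∇E = (18u + 2v + 8, 2u + 38v + 16)
(u₁, v₁) = (1, -1) − 0.05·(24, -20) = (-0.2, 0)
(u₂, v₂) = (-0.2, 0) − 0.05·(4.4, 15.6) = (-0.42, -0.78)
E(-0.42, -0.78) = 29.9624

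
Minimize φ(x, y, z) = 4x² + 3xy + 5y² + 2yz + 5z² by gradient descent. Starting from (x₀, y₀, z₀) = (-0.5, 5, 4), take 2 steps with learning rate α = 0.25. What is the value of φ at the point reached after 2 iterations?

5304.31640625

∇φ = (8x + 3y, 3x + 10y + 2z, 2y + 10z)
(x₁, y₁, z₁) = (-0.5, 5, 4) − 0.25·(11, 56.5, 50) = (-3.25, -9.125, -8.5)
(x₂, y₂, z₂) = (-3.25, -9.125, -8.5) − 0.25·(-53.375, -118, -103.25) = (10.09375, 20.375, 17.3125)
φ(10.09375, 20.375, 17.3125) = 5304.31640625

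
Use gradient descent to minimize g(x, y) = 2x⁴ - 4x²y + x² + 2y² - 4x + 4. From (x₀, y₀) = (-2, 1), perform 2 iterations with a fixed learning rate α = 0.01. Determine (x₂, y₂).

(-1.26134528, 1.158144)

∇g = (8x³ - 8xy + 2x - 4, -4x² + 4y)
(x₁, y₁) = (-2, 1) − 0.01·(-56, -12) = (-1.44, 1.12)
(x₂, y₂) = (-1.44, 1.12) − 0.01·(-17.865472, -3.8144) = (-1.26134528, 1.158144)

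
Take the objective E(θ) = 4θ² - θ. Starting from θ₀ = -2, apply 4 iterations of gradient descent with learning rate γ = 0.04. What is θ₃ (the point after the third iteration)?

-0.543168

E′(θ) = 8θ - 1
θ₁ = -2 − 0.04·(-17) = -1.32
θ₂ = -1.32 − 0.04·(-11.56) = -0.8576
θ₃ = -0.8576 − 0.04·(-7.8608) = -0.543168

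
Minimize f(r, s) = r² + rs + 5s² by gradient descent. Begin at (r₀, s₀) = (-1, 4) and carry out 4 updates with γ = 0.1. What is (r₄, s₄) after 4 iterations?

(-0.6401, 0.0788)

∇f = (2r + s, r + 10s)
(r₁, s₁) = (-1, 4) − 0.1·(2, 39) = (-1.2, 0.1)
(r₂, s₂) = (-1.2, 0.1) − 0.1·(-2.3, -0.2) = (-0.97, 0.12)
(r₃, s₃) = (-0.97, 0.12) − 0.1·(-1.82, 0.23) = (-0.788, 0.097)
(r₄, s₄) = (-0.788, 0.097) − 0.1·(-1.479, 0.182) = (-0.6401, 0.0788)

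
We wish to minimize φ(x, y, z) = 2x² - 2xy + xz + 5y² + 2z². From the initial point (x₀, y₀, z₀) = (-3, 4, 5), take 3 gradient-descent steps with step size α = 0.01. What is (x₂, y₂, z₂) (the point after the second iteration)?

(-2.7135, 3.129, 4.6653)

∇φ = (4x - 2y + z, -2x + 10y, x + 4z)
Step 1: at (-3, 4, 5), ∇φ = (-15, 46, 17) → (-3, 4, 5) − 0.01·(-15, 46, 17) = (-2.85, 3.54, 4.83)
Step 2: at (-2.85, 3.54, 4.83), ∇φ = (-13.65, 41.1, 16.47) → (-2.85, 3.54, 4.83) − 0.01·(-13.65, 41.1, 16.47) = (-2.7135, 3.129, 4.6653)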